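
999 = 999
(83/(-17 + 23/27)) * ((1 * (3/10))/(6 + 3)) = -747/4360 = -0.17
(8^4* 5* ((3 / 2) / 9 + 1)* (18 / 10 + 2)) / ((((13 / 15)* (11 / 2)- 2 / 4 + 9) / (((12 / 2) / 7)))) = 5866.13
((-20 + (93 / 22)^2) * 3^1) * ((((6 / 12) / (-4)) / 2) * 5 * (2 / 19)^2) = 15465 / 698896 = 0.02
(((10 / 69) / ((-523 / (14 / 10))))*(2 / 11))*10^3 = -28000 / 396957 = -0.07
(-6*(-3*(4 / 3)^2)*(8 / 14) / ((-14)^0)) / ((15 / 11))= 13.41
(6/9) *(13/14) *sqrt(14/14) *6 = 26/7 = 3.71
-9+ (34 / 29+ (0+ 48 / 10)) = -439 / 145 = -3.03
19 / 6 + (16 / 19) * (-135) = -12599 / 114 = -110.52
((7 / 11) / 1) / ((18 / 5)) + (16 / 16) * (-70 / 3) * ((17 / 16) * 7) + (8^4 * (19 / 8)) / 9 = 718759 / 792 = 907.52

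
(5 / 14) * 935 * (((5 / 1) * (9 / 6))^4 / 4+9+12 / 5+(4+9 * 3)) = 35622565 / 128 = 278301.29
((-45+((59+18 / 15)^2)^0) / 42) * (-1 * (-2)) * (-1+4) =-44 / 7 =-6.29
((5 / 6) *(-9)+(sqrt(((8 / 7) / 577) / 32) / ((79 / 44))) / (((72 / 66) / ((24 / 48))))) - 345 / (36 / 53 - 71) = -19335 / 7454+121 *sqrt(4039) / 3828972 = -2.59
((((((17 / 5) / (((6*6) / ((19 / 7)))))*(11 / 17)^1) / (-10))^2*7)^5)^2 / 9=25288654453079108622738635968292454605624884801 / 324095507958357005845289689845596160000000000000000000000000000000000000000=0.00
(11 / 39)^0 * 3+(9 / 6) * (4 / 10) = 18 / 5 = 3.60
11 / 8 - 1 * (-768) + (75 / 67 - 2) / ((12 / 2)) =1236919 / 1608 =769.23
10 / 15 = 2 / 3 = 0.67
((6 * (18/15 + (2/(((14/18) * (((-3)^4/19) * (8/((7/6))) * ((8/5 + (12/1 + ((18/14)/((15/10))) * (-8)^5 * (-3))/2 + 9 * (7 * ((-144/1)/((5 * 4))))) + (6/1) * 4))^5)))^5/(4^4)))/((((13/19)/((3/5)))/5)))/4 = 367238492543117299879773335167236764350211739044770375608740896100743867561424565856884074732006423390433335131304540892144382759980517833511289656037772400530499249525341205582407329995680702434629197446437432420351931376347/46531193012285817723558024923723956496615522491052776636585103794441230782636640898045740463119722261945744217416754693936422766859129939918584459342017825599505922718927494401609947270564688102506585264653127741069653442560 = 7.89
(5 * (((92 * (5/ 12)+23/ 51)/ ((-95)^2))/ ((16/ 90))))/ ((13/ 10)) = 14835/ 159562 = 0.09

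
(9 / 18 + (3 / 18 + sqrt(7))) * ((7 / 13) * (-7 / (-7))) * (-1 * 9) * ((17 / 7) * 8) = -311.88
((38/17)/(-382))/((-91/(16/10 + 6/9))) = 38/260715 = 0.00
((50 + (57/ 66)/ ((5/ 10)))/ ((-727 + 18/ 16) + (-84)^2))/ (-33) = -8/ 32307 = -0.00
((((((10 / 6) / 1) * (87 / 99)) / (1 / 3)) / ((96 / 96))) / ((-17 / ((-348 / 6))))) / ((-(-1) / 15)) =42050 / 187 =224.87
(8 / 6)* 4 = 16 / 3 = 5.33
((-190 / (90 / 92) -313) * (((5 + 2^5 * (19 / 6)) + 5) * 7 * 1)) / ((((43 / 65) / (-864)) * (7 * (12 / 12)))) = 3171396800 / 43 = 73753413.95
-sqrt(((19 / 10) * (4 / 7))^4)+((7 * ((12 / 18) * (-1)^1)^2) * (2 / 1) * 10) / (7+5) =132512 / 33075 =4.01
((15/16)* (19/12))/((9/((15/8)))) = 475/1536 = 0.31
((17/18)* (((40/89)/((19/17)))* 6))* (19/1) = 11560/267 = 43.30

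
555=555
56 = 56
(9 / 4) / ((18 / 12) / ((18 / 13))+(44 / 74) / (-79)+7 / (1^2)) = 78921 / 283267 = 0.28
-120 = -120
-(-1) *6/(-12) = -1/2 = -0.50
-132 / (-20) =33 / 5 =6.60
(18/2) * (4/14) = 18/7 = 2.57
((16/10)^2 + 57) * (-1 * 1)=-1489/25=-59.56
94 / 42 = 47 / 21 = 2.24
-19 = -19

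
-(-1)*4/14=2/7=0.29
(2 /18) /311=1 /2799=0.00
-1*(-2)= 2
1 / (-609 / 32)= -32 / 609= -0.05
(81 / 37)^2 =6561 / 1369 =4.79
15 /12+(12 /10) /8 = 7 /5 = 1.40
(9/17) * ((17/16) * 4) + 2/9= 89/36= 2.47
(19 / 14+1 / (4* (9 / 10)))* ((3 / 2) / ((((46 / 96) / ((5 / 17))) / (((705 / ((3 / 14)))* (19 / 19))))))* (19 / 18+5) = 105533800 / 3519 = 29989.71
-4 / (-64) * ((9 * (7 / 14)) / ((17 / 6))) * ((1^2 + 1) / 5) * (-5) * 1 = -0.20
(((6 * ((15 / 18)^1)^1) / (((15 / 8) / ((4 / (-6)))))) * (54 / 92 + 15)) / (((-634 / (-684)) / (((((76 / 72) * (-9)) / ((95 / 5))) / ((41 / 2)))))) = 217968 / 298931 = 0.73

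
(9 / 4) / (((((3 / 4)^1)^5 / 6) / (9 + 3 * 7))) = 1706.67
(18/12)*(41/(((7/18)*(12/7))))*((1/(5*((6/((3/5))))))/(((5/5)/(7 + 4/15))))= 13.41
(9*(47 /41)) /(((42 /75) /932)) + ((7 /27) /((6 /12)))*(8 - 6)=133062686 /7749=17171.59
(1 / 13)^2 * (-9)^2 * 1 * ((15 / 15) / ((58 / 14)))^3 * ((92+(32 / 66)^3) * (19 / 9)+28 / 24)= 43405304411 / 32916223626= 1.32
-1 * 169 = -169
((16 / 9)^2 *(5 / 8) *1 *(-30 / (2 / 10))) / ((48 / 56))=-28000 / 81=-345.68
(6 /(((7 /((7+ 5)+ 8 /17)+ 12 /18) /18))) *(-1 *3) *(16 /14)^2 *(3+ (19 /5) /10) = -1114394112 /956725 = -1164.80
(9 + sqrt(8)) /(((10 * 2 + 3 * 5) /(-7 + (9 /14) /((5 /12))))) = -1719 /1225 - 382 * sqrt(2) /1225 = -1.84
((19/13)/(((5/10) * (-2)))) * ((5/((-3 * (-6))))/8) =-95/1872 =-0.05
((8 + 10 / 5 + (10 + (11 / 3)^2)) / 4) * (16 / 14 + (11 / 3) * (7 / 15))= 38657 / 1620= 23.86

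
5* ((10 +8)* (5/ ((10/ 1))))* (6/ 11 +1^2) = 69.55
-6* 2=-12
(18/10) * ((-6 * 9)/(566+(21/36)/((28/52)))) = -5832/34025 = -0.17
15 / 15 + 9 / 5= 14 / 5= 2.80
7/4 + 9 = 43/4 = 10.75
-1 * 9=-9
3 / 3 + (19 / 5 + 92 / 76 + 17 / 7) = 5612 / 665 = 8.44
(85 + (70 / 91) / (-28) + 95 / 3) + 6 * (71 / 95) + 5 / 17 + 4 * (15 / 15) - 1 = 109710127 / 881790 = 124.42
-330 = -330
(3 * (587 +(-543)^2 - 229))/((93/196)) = 1866470.06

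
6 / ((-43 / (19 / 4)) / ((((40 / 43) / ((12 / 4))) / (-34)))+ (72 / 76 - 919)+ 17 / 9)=5130 / 65371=0.08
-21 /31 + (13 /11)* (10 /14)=398 /2387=0.17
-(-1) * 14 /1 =14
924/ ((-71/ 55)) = -50820/ 71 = -715.77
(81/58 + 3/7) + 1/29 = 755/406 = 1.86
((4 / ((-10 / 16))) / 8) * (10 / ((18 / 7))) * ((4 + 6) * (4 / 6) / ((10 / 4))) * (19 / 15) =-10.51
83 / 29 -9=-178 / 29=-6.14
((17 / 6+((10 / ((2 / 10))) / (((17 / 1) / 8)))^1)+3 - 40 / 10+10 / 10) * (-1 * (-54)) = 24201 / 17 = 1423.59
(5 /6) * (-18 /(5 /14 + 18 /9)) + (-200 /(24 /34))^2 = 80271.41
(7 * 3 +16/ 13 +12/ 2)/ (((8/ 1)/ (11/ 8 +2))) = 9909/ 832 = 11.91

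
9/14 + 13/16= 163/112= 1.46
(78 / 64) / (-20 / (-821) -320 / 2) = -10673 / 1400960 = -0.01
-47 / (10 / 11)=-51.70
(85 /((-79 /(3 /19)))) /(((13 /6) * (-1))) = 1530 /19513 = 0.08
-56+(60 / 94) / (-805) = -423758 / 7567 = -56.00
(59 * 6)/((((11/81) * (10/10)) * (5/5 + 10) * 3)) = 9558/121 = 78.99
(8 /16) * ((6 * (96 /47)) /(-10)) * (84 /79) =-12096 /18565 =-0.65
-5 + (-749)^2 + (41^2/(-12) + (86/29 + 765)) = 195445111/348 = 561623.88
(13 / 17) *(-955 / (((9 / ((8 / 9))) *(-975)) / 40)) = 12224 / 4131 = 2.96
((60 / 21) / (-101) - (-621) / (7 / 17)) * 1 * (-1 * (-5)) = 5331185 / 707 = 7540.57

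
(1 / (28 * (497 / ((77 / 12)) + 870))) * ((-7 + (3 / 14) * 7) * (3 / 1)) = -121 / 194544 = -0.00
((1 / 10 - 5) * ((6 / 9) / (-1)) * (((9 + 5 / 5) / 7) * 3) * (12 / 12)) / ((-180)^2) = 7 / 16200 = 0.00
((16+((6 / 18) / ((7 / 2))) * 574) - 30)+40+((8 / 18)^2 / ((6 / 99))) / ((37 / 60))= 28622 / 333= 85.95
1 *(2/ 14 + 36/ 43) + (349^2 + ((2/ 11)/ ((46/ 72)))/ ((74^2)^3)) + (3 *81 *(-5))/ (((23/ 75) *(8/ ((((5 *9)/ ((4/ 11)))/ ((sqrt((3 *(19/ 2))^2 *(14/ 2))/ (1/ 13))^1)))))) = 190388931532057913845/ 1563102105796616 - 15035625 *sqrt(7)/ 636272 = 121739.46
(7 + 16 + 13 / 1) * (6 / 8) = 27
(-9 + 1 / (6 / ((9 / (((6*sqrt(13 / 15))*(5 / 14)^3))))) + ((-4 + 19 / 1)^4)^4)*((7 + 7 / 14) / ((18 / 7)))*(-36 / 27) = -25543810272216796840 - 4802*sqrt(195) / 2925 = -25543810272216796862.93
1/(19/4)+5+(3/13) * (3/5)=6606/1235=5.35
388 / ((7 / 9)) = 3492 / 7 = 498.86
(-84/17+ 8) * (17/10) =26/5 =5.20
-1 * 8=-8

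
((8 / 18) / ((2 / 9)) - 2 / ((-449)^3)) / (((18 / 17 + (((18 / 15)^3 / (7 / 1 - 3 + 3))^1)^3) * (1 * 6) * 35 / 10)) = 5454441699218750 / 61502099518386451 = 0.09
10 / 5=2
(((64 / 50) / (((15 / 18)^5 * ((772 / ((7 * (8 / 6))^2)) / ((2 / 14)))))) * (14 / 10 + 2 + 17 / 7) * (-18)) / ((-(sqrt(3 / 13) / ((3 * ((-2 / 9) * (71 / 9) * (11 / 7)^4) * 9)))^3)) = -195227376598387538776031232 * sqrt(39) / 1043503292887890625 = -1168366774.11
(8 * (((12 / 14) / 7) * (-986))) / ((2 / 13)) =-307632 / 49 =-6278.20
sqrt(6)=2.45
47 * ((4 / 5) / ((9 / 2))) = 376 / 45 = 8.36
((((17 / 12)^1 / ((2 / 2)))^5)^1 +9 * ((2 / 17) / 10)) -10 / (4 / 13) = -564471067 / 21150720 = -26.69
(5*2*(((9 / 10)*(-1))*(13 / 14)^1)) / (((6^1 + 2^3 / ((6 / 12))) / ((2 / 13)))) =-9 / 154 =-0.06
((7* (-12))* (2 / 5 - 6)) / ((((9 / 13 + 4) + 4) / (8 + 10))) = 550368 / 565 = 974.10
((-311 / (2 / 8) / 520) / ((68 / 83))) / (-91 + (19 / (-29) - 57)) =748577 / 38109240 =0.02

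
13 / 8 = 1.62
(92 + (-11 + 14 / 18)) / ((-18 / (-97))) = 35696 / 81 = 440.69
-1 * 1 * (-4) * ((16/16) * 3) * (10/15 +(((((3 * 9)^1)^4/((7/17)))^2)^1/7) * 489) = 478958694300379556/343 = 1396381032945712.99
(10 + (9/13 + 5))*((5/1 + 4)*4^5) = 1880064/13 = 144620.31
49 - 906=-857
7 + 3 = 10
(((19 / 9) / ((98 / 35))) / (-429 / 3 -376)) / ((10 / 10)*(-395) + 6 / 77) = 1045 / 284080878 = 0.00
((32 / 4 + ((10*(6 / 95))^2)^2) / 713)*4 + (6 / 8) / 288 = 1726153817 / 35680847232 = 0.05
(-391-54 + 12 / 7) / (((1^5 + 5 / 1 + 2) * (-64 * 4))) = 3103 / 14336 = 0.22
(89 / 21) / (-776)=-89 / 16296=-0.01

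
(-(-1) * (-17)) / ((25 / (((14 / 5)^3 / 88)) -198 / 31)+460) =-180761 / 5888891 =-0.03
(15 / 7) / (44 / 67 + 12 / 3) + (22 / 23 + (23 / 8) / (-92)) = 1.39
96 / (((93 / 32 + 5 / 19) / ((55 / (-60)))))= -53504 / 1927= -27.77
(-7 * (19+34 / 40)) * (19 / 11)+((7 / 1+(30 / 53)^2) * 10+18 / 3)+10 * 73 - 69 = 309113251 / 617980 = 500.20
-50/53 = -0.94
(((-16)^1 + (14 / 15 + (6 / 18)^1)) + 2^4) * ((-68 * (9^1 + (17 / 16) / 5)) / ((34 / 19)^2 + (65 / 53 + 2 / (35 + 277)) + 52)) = -59210187179 / 4211109425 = -14.06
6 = 6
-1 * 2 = -2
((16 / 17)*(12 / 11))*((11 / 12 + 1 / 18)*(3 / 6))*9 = 840 / 187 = 4.49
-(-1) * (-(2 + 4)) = -6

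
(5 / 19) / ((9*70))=1 / 2394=0.00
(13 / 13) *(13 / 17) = 13 / 17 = 0.76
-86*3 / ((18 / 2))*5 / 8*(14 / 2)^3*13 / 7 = -136955 / 12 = -11412.92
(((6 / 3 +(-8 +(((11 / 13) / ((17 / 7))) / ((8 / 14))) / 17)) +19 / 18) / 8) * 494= -12614005 / 41616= -303.10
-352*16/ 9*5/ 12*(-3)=782.22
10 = 10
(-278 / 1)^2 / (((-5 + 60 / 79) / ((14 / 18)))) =-42738052 / 3015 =-14175.14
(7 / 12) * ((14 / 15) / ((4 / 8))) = 49 / 45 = 1.09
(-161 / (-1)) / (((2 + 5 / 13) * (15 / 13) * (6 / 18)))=175.54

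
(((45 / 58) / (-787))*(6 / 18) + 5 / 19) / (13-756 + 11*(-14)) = -227945 / 777944778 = -0.00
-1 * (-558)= 558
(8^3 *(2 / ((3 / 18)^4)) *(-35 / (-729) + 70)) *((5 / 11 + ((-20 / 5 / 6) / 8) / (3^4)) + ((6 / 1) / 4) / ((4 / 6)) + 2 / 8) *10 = 66051343769600 / 24057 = 2745618479.84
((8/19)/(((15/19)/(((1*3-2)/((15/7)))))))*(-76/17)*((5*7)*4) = -119168/765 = -155.78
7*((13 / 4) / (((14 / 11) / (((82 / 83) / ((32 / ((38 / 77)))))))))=0.27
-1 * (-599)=599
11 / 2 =5.50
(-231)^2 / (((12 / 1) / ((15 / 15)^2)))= 4446.75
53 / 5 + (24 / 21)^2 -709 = -170788 / 245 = -697.09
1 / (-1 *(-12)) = 1 / 12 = 0.08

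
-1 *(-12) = 12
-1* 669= -669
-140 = -140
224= 224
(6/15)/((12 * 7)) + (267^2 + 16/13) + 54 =194769763/2730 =71344.24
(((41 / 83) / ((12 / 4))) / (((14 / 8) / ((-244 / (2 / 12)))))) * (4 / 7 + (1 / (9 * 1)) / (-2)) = -2601040 / 36603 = -71.06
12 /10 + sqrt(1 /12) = sqrt(3) /6 + 6 /5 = 1.49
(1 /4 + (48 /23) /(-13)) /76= 107 /90896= 0.00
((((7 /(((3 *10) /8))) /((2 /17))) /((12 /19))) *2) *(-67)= -151487 /45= -3366.38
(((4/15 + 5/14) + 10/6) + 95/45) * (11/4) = 12.10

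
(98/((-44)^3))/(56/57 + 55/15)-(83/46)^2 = -19440306577/5970759520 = -3.26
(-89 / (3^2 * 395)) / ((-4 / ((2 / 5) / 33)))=89 / 1173150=0.00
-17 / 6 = -2.83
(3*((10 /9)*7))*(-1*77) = -1796.67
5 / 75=1 / 15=0.07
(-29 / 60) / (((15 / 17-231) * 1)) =493 / 234720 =0.00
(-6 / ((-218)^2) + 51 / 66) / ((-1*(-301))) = 100972 / 39337991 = 0.00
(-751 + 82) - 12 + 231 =-450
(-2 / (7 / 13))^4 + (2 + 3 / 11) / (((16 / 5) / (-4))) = 19806819 / 105644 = 187.49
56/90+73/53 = 4769/2385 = 2.00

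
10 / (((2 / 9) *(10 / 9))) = 81 / 2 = 40.50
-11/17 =-0.65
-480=-480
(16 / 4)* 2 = 8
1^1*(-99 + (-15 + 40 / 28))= -788 / 7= -112.57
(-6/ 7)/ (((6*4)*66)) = -1/ 1848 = -0.00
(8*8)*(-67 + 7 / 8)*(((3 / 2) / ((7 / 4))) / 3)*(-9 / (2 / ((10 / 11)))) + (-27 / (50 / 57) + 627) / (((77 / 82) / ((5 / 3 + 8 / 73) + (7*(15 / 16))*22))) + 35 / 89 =9779610573441 / 100053800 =97743.52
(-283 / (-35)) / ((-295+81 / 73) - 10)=-20659 / 776440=-0.03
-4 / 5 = -0.80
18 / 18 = 1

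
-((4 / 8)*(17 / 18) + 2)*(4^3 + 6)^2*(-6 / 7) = 31150 / 3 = 10383.33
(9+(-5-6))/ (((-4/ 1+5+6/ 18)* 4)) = -3/ 8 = -0.38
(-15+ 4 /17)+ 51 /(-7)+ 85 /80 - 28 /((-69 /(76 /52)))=-34832089 /1707888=-20.39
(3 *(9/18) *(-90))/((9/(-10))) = 150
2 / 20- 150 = -1499 / 10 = -149.90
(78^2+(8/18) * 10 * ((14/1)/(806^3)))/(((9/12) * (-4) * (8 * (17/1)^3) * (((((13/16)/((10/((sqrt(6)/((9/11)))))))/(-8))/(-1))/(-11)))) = 286706038662560 * sqrt(6)/37622509826967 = 18.67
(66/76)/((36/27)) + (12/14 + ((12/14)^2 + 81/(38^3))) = 2.24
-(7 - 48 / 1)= 41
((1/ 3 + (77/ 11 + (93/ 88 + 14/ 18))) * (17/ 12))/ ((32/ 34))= 13.80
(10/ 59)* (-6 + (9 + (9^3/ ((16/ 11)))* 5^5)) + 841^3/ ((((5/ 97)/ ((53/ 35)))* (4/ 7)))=360845562232673/ 11800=30580132392.60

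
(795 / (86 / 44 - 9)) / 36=-3.13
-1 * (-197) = 197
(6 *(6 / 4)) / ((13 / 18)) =162 / 13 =12.46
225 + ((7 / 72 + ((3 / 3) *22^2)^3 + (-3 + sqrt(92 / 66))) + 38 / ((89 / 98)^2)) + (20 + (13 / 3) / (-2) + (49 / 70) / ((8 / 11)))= sqrt(1518) / 33 + 646620834707923 / 5703120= 113380192.15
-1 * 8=-8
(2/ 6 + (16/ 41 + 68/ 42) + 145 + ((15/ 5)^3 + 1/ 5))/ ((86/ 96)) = 12022496/ 61705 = 194.84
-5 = -5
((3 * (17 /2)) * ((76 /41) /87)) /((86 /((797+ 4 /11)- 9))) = 2801056 /562397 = 4.98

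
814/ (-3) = -271.33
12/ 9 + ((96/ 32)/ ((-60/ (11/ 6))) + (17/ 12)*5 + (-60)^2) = 144333/ 40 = 3608.32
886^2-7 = 784989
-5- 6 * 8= -53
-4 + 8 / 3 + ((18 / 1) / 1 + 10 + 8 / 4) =86 / 3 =28.67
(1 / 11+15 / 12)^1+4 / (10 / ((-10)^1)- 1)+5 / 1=191 / 44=4.34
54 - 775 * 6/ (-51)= 2468/ 17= 145.18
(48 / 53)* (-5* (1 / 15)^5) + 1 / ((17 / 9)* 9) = 2682853 / 45613125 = 0.06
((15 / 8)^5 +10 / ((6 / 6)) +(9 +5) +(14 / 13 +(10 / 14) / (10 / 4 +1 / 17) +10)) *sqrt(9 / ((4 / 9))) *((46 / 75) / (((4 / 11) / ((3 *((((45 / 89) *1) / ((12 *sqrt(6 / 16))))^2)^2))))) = 2593080700805925 / 86809915686387712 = 0.03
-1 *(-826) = 826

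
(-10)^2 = 100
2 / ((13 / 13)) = 2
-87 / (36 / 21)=-203 / 4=-50.75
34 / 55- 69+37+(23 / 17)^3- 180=-208.91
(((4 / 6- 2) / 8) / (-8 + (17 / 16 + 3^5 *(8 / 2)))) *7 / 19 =-56 / 880137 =-0.00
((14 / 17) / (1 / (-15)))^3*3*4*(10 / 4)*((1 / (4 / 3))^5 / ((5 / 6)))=-16103.49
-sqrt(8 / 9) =-2 * sqrt(2) / 3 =-0.94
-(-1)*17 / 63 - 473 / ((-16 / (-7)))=-208321 / 1008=-206.67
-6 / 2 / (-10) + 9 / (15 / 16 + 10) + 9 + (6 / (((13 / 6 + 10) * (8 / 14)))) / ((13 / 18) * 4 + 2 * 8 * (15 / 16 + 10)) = 414279489 / 40905550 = 10.13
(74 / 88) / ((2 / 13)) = 481 / 88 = 5.47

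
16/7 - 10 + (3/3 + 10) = 23/7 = 3.29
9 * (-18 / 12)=-27 / 2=-13.50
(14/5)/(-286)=-7/715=-0.01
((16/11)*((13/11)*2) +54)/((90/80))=55600/1089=51.06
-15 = -15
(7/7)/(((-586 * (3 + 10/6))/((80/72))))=-5/12306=-0.00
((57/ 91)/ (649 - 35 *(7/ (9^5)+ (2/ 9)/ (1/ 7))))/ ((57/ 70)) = 295245/ 228199829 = 0.00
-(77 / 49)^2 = -121 / 49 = -2.47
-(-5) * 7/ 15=7/ 3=2.33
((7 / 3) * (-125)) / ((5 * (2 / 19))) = -3325 / 6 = -554.17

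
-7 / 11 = -0.64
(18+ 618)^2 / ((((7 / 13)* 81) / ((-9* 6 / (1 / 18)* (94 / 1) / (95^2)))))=-5931529344 / 63175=-93890.45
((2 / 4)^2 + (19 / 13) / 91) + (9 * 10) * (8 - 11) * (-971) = 1240589699 / 4732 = 262170.27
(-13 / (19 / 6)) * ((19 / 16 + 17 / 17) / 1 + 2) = -2613 / 152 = -17.19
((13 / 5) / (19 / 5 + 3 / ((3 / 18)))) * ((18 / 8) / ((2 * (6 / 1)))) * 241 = 9399 / 1744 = 5.39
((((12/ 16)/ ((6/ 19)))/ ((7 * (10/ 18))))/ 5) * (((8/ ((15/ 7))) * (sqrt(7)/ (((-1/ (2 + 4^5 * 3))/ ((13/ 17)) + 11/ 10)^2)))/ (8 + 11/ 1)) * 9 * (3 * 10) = 64676938482 * sqrt(7)/ 12067681609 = 14.18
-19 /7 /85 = -19 /595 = -0.03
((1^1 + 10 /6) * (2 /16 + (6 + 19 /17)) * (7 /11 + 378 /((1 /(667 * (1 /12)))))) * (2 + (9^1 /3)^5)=111551274625 /1122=99421813.39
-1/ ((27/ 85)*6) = -85/ 162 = -0.52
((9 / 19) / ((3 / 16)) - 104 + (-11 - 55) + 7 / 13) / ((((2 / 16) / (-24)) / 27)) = 865392.19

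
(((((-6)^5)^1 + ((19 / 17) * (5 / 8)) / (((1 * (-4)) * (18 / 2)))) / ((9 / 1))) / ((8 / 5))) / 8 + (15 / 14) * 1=-66.43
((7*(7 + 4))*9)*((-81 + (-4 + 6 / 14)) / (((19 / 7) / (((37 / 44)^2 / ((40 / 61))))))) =-194659479 / 8360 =-23284.63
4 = 4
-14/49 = -2/7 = -0.29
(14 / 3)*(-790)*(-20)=221200 / 3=73733.33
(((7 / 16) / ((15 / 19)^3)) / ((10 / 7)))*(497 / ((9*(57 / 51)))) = 149454361 / 4860000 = 30.75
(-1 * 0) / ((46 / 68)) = 0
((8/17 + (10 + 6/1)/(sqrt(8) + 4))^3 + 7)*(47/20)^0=7015511/4913 - 285824*sqrt(2)/289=29.28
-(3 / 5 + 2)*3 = -39 / 5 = -7.80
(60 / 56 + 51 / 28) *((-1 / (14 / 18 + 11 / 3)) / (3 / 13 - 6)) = 3159 / 28000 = 0.11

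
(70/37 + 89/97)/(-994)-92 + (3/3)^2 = -324649489/3567466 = -91.00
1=1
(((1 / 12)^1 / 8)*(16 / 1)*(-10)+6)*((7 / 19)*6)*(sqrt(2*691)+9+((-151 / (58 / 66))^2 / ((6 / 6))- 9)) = 182*sqrt(1382) / 19+4519112598 / 15979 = 283171.83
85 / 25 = 17 / 5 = 3.40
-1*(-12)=12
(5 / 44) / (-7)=-5 / 308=-0.02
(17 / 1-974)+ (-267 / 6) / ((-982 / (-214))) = -949297 / 982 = -966.70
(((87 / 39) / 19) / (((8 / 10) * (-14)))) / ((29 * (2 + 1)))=-0.00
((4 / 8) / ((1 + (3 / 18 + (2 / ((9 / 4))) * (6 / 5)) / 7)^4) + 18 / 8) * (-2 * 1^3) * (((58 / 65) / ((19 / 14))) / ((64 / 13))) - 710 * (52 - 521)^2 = -1767117519873130868387 / 11315178166240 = -156172310.67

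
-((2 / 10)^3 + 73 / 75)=-368 / 375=-0.98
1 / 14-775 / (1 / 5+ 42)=-54039 / 2954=-18.29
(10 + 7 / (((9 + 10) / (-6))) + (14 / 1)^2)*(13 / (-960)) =-1573 / 570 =-2.76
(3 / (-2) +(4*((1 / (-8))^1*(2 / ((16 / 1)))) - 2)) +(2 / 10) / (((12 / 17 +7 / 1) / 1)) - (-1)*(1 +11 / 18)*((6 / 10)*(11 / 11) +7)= 821329 / 94320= 8.71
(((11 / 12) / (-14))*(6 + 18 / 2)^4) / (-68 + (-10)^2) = -185625 / 1792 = -103.59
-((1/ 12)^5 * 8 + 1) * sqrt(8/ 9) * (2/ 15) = -6221 * sqrt(2)/ 69984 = -0.13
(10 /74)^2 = 25 /1369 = 0.02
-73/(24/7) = -511/24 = -21.29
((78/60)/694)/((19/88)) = 286/32965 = 0.01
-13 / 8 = -1.62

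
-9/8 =-1.12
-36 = -36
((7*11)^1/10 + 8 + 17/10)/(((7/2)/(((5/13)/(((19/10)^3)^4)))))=174000000000000/201411657635020651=0.00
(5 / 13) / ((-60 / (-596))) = 149 / 39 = 3.82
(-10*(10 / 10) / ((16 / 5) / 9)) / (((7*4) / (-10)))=1125 / 112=10.04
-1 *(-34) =34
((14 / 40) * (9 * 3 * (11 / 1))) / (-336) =-0.31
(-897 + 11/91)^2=6661171456/8281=804392.16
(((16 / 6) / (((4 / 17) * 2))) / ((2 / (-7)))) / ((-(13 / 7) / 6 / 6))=4998 / 13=384.46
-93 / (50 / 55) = -1023 / 10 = -102.30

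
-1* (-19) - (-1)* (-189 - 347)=-517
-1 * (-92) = 92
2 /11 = 0.18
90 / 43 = 2.09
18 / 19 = 0.95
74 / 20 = 3.70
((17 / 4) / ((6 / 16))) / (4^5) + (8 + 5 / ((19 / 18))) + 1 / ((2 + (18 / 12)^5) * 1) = 115148633 / 8959488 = 12.85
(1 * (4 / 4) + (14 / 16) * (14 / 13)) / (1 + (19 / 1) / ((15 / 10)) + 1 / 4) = 303 / 2171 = 0.14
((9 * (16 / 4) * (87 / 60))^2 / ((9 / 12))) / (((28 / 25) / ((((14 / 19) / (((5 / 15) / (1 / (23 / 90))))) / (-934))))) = -6130890 / 204079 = -30.04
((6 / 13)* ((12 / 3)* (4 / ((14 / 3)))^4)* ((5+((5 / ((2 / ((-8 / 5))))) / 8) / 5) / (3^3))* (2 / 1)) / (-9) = -128 / 3185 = -0.04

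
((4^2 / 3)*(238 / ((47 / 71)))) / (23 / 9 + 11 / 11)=25347 / 47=539.30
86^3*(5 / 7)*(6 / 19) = 19081680 / 133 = 143471.28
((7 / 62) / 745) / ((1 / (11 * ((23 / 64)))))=0.00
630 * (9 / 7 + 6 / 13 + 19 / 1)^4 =1143537653514240 / 9796423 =116730122.16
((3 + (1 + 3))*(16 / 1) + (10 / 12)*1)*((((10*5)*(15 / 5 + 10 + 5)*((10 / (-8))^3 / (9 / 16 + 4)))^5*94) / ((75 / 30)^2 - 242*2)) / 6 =41477771401405334472656250 / 1320546604741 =31409547571053.28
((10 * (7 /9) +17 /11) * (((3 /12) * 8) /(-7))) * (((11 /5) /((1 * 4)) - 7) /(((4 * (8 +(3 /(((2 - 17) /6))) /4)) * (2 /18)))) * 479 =57033093 /23716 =2404.84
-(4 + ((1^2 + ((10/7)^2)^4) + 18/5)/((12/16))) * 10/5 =-5752499504/86472015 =-66.52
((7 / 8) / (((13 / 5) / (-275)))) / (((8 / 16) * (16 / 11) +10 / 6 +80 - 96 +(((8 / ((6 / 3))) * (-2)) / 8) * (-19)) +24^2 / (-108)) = -317625 / 208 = -1527.04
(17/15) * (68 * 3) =1156/5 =231.20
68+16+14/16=679/8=84.88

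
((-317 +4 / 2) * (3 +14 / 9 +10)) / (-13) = 4585 / 13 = 352.69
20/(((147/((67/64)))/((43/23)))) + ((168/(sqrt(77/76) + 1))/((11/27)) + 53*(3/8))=225.65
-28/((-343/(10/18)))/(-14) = -10/3087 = -0.00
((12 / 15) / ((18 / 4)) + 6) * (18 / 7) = 556 / 35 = 15.89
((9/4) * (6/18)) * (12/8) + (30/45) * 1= 43/24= 1.79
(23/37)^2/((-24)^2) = 529/788544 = 0.00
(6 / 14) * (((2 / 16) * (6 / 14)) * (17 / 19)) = 153 / 7448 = 0.02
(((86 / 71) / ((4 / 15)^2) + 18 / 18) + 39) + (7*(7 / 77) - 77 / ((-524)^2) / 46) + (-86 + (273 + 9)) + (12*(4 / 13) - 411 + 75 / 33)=-19410678075977 / 128237425888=-151.37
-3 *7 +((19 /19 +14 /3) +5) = -31 /3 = -10.33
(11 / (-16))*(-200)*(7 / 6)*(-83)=-159775 / 12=-13314.58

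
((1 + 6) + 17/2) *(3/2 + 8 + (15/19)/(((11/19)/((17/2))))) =3596/11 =326.91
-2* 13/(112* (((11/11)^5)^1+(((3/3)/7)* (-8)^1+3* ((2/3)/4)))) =-13/20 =-0.65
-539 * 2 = -1078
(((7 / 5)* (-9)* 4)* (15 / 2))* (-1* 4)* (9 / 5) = 13608 / 5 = 2721.60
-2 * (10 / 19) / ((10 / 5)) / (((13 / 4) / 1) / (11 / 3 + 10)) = -1640 / 741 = -2.21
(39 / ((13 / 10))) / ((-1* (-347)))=30 / 347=0.09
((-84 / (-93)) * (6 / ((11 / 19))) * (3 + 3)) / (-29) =-1.94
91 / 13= 7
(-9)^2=81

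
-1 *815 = -815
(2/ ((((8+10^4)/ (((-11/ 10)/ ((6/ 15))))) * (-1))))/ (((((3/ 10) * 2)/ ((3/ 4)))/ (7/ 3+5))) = 0.01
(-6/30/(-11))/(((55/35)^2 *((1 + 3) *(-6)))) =-49/159720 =-0.00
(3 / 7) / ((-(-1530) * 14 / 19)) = 19 / 49980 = 0.00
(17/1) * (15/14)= 255/14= 18.21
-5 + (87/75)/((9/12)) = -259/75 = -3.45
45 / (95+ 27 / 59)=2655 / 5632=0.47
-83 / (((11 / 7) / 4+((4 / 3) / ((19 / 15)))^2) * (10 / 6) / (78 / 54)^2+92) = -0.89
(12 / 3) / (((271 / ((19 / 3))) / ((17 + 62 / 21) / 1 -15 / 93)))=979184 / 529263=1.85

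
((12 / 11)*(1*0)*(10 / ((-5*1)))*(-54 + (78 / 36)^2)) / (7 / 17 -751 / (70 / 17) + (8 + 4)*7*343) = 0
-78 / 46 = -39 / 23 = -1.70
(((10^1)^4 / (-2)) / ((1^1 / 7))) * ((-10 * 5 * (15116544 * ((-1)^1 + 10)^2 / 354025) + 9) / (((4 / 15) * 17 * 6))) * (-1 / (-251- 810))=7652352121875 / 36488851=209717.54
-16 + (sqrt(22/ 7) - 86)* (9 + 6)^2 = -18967.12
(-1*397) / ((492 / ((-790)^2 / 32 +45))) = -62084845 / 3936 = -15773.59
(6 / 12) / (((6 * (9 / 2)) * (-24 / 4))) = -1 / 324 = -0.00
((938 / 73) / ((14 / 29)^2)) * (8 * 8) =1803104 / 511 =3528.58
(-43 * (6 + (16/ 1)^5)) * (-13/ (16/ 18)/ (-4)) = -2637708021/ 16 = -164856751.31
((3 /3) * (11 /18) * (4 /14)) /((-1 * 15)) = -11 /945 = -0.01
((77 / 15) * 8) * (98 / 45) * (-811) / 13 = -48958448 / 8775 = -5579.31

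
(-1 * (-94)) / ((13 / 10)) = 940 / 13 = 72.31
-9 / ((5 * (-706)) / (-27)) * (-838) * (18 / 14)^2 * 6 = 49483062 / 86485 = 572.16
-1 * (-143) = 143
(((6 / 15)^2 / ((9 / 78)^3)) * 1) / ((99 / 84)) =1968512 / 22275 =88.37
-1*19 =-19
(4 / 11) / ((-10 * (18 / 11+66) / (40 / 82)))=-1 / 3813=-0.00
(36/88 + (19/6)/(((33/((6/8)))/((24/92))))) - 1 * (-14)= 14601/1012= 14.43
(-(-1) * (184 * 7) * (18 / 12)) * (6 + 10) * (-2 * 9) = -556416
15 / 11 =1.36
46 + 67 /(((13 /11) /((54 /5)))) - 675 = -1087 /65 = -16.72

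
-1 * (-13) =13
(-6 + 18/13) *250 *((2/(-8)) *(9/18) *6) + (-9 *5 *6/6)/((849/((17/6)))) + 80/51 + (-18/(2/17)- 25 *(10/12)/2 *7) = 480995497/750516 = 640.89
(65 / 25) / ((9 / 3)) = 13 / 15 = 0.87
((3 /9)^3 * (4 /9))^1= 4 /243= 0.02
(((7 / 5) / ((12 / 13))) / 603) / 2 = 91 / 72360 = 0.00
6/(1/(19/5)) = 114/5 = 22.80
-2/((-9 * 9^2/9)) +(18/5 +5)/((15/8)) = 9338/2025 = 4.61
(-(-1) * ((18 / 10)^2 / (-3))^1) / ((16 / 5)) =-27 / 80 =-0.34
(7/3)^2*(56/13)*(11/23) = 30184/2691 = 11.22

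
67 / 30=2.23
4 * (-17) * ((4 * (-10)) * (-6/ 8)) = -2040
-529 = -529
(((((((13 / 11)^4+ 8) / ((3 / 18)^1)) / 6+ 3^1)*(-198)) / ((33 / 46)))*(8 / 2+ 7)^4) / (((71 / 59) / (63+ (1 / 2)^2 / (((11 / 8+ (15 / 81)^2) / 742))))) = -4939093728256464 / 583549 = -8463888599.34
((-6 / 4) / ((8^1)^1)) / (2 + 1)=-1 / 16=-0.06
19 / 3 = 6.33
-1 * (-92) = 92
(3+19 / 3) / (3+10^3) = 28 / 3009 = 0.01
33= 33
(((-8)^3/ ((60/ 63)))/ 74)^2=1806336/ 34225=52.78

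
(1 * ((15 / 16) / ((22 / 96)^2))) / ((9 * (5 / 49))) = 2352 / 121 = 19.44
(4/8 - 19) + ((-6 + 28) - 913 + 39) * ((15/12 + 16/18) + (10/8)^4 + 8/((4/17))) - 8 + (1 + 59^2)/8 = -6232639/192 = -32461.66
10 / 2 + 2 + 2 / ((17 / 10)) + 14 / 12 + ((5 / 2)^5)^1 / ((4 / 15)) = 2451617 / 6528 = 375.55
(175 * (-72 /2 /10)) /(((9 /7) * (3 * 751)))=-490 /2253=-0.22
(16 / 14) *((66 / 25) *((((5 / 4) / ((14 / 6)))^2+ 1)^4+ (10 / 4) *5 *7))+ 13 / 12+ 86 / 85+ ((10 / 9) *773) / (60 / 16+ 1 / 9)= 14553422163614578577 / 29293232130355200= 496.82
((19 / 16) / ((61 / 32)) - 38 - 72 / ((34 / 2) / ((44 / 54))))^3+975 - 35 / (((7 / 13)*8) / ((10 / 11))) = -88881019138699399 / 1324807291764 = -67089.77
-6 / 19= -0.32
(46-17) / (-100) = -29 / 100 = -0.29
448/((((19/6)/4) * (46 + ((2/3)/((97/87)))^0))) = 10752/893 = 12.04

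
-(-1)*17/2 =17/2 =8.50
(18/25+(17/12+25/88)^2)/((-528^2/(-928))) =182542037/15179788800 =0.01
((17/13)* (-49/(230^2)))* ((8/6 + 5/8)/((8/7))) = -274057/132038400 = -0.00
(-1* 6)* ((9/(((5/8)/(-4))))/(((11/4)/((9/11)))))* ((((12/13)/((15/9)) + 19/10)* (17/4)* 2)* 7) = 53669952/3575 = 15012.57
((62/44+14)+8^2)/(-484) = -1747/10648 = -0.16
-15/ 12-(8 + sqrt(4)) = -45/ 4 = -11.25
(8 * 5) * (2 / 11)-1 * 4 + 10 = 146 / 11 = 13.27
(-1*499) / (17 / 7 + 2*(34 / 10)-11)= 17465 / 62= 281.69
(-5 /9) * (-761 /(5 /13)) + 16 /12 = 9905 /9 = 1100.56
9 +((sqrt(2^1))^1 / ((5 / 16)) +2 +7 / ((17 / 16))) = 16* sqrt(2) / 5 +299 / 17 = 22.11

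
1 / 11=0.09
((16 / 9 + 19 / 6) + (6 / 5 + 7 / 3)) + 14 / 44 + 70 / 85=80948 / 8415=9.62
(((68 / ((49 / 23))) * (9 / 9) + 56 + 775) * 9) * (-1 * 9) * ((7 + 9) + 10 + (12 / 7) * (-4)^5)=120880810.02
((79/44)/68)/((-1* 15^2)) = -79/673200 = -0.00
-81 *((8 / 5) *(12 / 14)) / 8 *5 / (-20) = 243 / 70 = 3.47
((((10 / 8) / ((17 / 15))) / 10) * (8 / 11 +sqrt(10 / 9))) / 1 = 15 / 187 +5 * sqrt(10) / 136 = 0.20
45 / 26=1.73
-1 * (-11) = 11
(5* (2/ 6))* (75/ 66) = 125/ 66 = 1.89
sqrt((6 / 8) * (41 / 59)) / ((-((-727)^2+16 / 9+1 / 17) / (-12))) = 459 * sqrt(7257) / 2385523931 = 0.00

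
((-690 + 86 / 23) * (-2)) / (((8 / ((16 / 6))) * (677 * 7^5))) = 31568 / 785105391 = 0.00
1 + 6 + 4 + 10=21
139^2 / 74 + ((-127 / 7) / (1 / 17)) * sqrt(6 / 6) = -24519 / 518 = -47.33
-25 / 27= -0.93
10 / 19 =0.53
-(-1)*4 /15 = 4 /15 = 0.27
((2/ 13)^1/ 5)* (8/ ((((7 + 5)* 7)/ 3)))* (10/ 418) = 4/ 19019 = 0.00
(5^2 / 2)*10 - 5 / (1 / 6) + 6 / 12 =191 / 2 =95.50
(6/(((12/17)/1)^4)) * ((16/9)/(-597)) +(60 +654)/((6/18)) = 2141.93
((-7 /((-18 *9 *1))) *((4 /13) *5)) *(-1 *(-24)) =560 /351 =1.60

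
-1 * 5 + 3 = -2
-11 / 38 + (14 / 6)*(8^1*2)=4223 / 114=37.04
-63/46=-1.37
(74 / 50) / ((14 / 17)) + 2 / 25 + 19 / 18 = 4619 / 1575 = 2.93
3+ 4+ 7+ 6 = 20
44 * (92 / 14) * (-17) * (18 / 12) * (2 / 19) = -103224 / 133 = -776.12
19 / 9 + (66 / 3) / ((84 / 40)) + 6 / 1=1171 / 63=18.59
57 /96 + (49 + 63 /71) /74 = 106585 /84064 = 1.27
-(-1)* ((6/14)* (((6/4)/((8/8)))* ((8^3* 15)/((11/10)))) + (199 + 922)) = 431917/77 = 5609.31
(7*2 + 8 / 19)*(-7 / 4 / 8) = -959 / 304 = -3.15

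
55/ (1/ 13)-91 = 624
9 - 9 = 0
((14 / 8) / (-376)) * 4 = -7 / 376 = -0.02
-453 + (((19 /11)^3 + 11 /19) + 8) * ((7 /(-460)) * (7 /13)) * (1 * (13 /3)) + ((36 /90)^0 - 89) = -3149546341 /5816470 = -541.49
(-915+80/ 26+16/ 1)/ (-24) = 11647/ 312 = 37.33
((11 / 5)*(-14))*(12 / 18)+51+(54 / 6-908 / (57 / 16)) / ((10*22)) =122679 / 4180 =29.35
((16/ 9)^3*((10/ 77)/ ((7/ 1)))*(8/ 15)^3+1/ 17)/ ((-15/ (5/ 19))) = -336531593/ 257006343825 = -0.00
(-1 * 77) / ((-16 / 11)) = 847 / 16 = 52.94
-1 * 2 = -2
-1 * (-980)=980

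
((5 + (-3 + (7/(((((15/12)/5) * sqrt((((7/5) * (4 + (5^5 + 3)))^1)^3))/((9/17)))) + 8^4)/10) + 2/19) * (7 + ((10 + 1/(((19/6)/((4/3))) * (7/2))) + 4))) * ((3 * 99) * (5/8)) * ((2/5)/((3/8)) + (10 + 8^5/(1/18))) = 136689852937 * sqrt(3045)/638904336 + 12028980438161874/12635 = 952036453290.68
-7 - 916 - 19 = -942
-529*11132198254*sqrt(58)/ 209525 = -5888932876366*sqrt(58)/ 209525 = -214049763.14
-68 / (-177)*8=544 / 177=3.07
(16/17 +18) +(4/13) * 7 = 4662/221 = 21.10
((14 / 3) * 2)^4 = 7588.35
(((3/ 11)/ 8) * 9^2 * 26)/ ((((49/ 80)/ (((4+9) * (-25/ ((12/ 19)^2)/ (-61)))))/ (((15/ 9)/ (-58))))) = -343175625/ 7627928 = -44.99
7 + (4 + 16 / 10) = 63 / 5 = 12.60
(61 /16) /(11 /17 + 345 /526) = 4471 /1528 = 2.93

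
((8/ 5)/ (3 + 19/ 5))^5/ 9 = 1024/ 12778713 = 0.00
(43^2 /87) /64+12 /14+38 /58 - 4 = -84017 /38976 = -2.16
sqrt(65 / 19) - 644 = -644+sqrt(1235) / 19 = -642.15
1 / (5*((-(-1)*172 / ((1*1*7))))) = 7 / 860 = 0.01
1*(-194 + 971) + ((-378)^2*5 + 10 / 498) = 178084058 / 249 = 715197.02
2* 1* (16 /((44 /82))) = 656 /11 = 59.64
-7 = -7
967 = 967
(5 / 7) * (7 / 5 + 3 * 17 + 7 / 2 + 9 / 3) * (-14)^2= 8246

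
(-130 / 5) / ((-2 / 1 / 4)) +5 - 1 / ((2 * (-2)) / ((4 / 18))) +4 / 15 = 5159 / 90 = 57.32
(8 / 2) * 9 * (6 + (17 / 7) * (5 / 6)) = 2022 / 7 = 288.86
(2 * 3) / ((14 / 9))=27 / 7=3.86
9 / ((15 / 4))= 12 / 5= 2.40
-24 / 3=-8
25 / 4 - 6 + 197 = 789 / 4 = 197.25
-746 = -746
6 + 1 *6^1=12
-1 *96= -96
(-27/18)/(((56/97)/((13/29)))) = -1.16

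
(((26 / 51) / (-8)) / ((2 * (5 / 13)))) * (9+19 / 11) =-9971 / 11220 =-0.89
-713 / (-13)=713 / 13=54.85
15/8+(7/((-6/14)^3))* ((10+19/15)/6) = -1604851/9720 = -165.11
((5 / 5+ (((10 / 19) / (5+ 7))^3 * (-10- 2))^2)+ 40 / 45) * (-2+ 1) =-28792094797 / 15242865444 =-1.89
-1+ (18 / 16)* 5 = 37 / 8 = 4.62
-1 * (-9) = 9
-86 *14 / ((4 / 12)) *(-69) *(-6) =-1495368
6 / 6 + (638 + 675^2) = 456264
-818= -818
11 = 11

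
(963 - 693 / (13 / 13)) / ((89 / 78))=21060 / 89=236.63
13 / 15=0.87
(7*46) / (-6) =-161 / 3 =-53.67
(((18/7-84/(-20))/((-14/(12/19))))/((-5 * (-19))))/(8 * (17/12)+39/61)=-260226/968914975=-0.00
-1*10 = -10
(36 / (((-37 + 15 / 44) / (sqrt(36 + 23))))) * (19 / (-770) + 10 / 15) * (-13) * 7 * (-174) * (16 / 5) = -1288145664 * sqrt(59) / 40325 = -245367.26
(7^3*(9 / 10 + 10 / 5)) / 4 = 9947 / 40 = 248.68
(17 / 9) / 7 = 17 / 63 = 0.27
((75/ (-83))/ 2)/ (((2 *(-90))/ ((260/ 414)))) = 0.00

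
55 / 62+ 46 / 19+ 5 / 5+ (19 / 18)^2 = 1034779 / 190836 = 5.42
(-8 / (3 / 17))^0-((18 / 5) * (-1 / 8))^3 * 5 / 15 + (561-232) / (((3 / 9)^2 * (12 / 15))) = 29618243 / 8000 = 3702.28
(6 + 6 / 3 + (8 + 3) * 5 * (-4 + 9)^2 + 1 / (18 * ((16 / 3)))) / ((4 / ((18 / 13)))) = 30639 / 64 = 478.73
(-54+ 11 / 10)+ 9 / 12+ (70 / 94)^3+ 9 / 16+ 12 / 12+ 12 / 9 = -1217001683 / 24917520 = -48.84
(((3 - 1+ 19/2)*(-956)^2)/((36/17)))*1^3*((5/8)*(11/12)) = 1228387105/432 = 2843488.67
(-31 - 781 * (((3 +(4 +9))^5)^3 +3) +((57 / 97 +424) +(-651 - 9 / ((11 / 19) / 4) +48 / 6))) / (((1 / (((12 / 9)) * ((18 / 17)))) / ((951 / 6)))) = -3654733393418815936537301616 / 18139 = -201484833420740720907288.30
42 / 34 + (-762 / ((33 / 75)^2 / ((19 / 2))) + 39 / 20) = -37388.34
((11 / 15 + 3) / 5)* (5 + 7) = 224 / 25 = 8.96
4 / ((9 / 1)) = 0.44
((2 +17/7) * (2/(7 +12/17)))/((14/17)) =8959/6419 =1.40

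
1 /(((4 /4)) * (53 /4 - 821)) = -4 /3231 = -0.00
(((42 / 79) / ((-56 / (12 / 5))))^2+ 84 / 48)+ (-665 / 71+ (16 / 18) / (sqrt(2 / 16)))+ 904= 16 * sqrt(2) / 9+ 39719775329 / 44311100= 898.90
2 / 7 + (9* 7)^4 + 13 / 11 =1212978110 / 77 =15752962.47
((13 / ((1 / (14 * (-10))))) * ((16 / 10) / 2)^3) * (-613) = 14280448 / 25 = 571217.92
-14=-14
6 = 6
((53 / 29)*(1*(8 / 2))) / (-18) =-106 / 261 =-0.41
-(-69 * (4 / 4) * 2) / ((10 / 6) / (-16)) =-6624 / 5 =-1324.80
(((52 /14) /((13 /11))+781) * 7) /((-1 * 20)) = -5489 /20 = -274.45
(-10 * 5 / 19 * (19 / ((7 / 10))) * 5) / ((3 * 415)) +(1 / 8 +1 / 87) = -60805 / 404376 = -0.15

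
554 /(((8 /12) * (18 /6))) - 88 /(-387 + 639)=17429 /63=276.65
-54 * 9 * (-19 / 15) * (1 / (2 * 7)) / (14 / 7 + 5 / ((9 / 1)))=13851 / 805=17.21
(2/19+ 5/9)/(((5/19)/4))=452/45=10.04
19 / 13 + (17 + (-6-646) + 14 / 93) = -765766 / 1209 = -633.39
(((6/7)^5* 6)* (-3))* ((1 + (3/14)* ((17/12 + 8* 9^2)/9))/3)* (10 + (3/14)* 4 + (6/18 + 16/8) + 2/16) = -501130503/823543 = -608.51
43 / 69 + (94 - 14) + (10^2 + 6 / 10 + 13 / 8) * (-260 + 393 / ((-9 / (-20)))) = 4331725 / 69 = 62778.62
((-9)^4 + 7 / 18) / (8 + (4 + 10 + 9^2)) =118105 / 1854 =63.70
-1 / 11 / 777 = -1 / 8547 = -0.00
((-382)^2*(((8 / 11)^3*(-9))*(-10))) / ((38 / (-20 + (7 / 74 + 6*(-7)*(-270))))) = 1408189107317760 / 935693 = 1504969159.03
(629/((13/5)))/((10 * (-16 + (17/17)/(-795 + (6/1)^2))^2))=362354949/3835026650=0.09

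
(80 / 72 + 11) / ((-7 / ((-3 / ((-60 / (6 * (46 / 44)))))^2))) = -57661 / 338800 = -0.17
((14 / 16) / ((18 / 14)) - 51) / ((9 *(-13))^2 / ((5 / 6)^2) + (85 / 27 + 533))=-0.00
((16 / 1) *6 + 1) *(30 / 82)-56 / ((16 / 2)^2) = 34.61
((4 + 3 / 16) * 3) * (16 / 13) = 201 / 13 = 15.46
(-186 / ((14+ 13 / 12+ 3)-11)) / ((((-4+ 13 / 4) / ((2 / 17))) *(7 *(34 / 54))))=0.93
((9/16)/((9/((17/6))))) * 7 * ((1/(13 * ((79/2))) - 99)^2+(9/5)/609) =89182427454817/7340913840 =12148.68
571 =571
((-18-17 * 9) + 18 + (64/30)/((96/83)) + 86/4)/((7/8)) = -6668/45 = -148.18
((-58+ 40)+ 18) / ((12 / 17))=0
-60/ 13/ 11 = -60/ 143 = -0.42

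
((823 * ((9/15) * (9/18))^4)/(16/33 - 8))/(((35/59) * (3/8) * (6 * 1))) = -14421429/21700000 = -0.66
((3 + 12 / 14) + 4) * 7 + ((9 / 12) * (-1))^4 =14161 / 256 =55.32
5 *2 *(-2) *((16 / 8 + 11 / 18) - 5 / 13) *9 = -5210 / 13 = -400.77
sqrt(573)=23.94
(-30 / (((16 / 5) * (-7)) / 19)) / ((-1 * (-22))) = 1425 / 1232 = 1.16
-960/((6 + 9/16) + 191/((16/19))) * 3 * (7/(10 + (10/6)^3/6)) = -5225472/651583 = -8.02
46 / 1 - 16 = 30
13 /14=0.93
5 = 5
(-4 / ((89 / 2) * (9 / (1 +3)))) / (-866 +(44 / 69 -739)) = 0.00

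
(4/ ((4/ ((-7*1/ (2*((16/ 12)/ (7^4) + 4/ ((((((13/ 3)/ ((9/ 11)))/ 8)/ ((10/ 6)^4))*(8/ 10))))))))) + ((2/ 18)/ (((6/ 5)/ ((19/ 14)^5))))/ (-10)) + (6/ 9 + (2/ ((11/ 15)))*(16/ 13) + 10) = 192793509622221715/ 13849489897955712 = 13.92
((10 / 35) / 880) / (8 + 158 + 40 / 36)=9 / 4632320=0.00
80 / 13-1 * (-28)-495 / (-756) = 38011 / 1092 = 34.81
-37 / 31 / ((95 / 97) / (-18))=21.94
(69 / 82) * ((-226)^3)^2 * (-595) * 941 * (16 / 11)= -41180944373946423191040 / 451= -91310297946666126809.40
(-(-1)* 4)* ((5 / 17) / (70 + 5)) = 4 / 255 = 0.02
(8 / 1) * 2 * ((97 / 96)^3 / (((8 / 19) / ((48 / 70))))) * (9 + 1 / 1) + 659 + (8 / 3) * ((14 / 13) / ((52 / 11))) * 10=10181591275 / 10902528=933.87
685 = 685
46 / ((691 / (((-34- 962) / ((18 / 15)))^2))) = 45860.20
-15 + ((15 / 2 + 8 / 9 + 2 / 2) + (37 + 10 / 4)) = 305 / 9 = 33.89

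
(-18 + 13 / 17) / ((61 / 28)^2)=-229712 / 63257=-3.63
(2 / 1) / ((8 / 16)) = 4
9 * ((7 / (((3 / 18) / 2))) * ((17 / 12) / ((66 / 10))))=1785 / 11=162.27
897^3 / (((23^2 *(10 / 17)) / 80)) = 185549832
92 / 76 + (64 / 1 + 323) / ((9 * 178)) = 4911 / 3382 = 1.45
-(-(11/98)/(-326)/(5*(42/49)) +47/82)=-3218071/5613720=-0.57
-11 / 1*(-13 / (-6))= -143 / 6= -23.83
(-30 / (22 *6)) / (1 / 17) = -85 / 22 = -3.86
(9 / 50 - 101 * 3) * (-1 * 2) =15141 / 25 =605.64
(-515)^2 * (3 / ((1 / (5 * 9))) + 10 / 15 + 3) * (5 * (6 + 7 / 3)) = 13791700000 / 9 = 1532411111.11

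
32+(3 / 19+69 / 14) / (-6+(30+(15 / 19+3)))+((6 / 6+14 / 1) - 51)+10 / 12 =-2005 / 672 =-2.98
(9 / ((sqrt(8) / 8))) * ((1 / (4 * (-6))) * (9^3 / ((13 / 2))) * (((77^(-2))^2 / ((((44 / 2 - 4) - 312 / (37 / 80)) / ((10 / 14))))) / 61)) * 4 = 134865 * sqrt(2) / 790099714362959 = 0.00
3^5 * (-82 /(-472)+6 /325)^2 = 52803190683 /5882890000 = 8.98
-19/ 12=-1.58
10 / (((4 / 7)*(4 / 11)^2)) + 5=4395 / 32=137.34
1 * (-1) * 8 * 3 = -24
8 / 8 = 1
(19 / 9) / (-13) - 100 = -11719 / 117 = -100.16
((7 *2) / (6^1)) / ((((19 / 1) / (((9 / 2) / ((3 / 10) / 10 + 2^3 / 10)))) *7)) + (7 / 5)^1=11789 / 7885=1.50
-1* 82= -82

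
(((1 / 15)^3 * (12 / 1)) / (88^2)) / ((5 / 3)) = 1 / 3630000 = 0.00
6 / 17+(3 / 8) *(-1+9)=57 / 17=3.35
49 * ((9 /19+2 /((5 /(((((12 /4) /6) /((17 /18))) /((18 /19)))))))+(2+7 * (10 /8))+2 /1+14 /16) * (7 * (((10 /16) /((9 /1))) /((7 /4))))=3022369 /15504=194.94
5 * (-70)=-350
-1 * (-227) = 227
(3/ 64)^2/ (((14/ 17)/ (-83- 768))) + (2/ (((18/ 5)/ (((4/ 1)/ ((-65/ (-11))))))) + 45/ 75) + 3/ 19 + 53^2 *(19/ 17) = 34005215602087/ 10835435520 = 3138.33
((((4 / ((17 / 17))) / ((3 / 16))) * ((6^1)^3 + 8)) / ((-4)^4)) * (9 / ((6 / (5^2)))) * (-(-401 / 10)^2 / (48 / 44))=-12381677 / 12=-1031806.42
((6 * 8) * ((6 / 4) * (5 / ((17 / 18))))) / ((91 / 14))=12960 / 221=58.64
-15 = -15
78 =78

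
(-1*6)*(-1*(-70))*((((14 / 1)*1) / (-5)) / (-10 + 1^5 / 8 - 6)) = -9408 / 127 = -74.08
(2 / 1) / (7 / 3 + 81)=3 / 125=0.02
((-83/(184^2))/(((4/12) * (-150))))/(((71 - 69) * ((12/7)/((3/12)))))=581/162508800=0.00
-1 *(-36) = 36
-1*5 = -5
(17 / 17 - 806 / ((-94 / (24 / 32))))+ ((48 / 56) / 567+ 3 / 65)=120905627 / 16167060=7.48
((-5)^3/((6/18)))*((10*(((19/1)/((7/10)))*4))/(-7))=2850000/49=58163.27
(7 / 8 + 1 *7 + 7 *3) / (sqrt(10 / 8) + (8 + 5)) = 273 / 122 - 21 *sqrt(5) / 244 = 2.05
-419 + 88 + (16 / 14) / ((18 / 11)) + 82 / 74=-767350 / 2331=-329.19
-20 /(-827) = 20 /827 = 0.02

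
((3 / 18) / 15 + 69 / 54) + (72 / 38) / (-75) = 5402 / 4275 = 1.26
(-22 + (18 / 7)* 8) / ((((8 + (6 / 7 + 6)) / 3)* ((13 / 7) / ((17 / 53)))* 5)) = -357 / 35828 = -0.01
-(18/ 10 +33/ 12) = -91/ 20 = -4.55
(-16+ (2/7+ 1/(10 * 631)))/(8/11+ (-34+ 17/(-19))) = 145065437/315417970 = 0.46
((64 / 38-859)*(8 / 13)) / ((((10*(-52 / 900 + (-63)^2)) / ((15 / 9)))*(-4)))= 93975 / 16967228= 0.01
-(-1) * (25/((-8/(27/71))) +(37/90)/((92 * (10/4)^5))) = -2183119061/1837125000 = -1.19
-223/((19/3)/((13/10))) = -8697/190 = -45.77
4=4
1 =1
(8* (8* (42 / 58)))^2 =1806336 / 841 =2147.84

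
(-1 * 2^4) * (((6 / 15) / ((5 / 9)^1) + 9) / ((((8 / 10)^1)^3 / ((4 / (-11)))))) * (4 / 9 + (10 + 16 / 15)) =13986 / 11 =1271.45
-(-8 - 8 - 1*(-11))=5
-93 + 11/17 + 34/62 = -48381/527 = -91.80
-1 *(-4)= 4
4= 4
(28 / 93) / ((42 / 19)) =38 / 279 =0.14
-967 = -967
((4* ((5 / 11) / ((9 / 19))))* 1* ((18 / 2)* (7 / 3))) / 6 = 1330 / 99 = 13.43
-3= -3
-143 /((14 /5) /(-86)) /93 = 30745 /651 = 47.23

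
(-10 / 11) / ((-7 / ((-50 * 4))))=-2000 / 77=-25.97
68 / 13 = 5.23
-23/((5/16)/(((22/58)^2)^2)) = -5387888/3536405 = -1.52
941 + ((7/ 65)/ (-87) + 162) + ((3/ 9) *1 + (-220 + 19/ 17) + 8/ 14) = 198523524/ 224315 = 885.02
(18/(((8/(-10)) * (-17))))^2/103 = 0.02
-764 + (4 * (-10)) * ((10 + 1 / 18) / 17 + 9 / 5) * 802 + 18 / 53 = -628310338 / 8109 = -77483.09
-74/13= -5.69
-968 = -968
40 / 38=20 / 19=1.05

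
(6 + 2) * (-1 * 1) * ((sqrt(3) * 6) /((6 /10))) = -80 * sqrt(3) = -138.56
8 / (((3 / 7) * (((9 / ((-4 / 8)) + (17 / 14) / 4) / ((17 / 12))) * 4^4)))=-833 / 142704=-0.01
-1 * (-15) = 15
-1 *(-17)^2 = -289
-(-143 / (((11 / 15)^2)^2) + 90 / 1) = 538335 / 1331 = 404.46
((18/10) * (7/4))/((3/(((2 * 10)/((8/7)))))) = 147/8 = 18.38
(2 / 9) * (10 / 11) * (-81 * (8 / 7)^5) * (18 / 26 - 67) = 5084282880 / 2403401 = 2115.45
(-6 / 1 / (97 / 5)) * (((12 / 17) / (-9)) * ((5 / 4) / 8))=25 / 6596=0.00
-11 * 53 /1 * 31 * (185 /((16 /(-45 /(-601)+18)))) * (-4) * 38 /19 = 36320494815 /1202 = 30216717.82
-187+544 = 357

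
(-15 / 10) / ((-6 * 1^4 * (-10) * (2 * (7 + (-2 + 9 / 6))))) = -1 / 520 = -0.00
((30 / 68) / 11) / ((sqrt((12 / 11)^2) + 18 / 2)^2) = 55 / 139638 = 0.00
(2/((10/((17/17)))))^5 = 1/3125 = 0.00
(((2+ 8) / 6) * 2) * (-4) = -13.33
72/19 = 3.79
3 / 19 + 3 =60 / 19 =3.16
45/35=9/7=1.29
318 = 318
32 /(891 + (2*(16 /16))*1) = 32 /893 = 0.04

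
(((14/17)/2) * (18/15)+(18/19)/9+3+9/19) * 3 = 19734/1615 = 12.22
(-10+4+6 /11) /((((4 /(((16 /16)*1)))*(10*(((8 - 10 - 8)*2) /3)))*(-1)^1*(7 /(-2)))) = 9 /1540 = 0.01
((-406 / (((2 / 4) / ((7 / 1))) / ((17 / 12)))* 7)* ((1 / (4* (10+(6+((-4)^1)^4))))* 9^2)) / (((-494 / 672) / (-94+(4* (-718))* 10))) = -81254745243 / 494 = -164483289.97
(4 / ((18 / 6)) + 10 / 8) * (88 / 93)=22 / 9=2.44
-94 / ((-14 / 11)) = 517 / 7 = 73.86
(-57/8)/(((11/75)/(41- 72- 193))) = 119700/11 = 10881.82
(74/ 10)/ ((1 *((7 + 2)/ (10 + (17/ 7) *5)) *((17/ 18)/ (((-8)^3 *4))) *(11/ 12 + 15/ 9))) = -1818624/ 119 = -15282.55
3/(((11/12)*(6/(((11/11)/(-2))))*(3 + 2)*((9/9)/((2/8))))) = -3/220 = -0.01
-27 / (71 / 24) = -648 / 71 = -9.13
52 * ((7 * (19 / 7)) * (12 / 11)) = 11856 / 11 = 1077.82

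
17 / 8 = 2.12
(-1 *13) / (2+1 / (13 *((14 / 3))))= -2366 / 367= -6.45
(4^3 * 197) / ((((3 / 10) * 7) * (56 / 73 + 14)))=4601920 / 11319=406.57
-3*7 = -21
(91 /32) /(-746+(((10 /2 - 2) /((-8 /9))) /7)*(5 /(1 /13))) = -637 /174124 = -0.00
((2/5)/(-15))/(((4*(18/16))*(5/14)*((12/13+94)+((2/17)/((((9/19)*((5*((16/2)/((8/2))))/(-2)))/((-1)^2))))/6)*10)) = -6188/353972875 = -0.00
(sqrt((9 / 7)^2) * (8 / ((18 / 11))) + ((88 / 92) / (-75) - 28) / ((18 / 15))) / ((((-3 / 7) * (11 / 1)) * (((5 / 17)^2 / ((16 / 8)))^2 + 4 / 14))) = 289019075156 / 22970706165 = 12.58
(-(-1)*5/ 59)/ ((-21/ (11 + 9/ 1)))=-100/ 1239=-0.08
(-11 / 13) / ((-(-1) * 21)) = -11 / 273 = -0.04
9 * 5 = 45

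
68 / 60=17 / 15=1.13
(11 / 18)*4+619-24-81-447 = 625 / 9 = 69.44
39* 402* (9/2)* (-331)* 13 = -303580953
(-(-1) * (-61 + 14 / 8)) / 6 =-79 / 8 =-9.88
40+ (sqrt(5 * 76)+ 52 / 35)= 2 * sqrt(95)+ 1452 / 35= 60.98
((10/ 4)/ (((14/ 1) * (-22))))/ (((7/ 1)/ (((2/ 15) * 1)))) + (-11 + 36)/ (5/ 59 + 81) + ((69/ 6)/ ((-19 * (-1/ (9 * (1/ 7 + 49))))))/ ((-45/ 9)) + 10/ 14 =-38594729911/ 734894160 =-52.52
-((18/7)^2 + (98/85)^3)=-245094908/30092125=-8.14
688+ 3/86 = 59171/86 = 688.03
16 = 16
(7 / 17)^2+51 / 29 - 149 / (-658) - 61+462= 2223275947 / 5514698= 403.15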